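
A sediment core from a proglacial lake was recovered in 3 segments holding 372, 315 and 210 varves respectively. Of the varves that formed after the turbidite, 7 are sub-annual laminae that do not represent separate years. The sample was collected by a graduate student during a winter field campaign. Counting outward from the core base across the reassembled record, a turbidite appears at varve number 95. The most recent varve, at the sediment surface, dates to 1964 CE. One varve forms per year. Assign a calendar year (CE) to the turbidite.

1169 CE

Total varves = 372 + 315 + 210 = 897.
Between varve 95 and the sediment surface there are 897 − 95 = 802 varves.
802 − 7 false = 795 true varves after the turbidite.
The varve at the sediment surface is 1964 CE, so the turbidite dates to 1964 − 795 = 1169 CE.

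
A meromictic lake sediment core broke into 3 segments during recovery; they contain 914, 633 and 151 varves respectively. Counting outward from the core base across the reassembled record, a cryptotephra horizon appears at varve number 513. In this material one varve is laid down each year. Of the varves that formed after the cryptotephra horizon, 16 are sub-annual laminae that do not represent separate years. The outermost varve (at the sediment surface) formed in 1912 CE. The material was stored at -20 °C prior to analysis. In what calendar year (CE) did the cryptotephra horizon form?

Total varves = 914 + 633 + 151 = 1698.
The cryptotephra horizon sits at varve 513 from the core base, so 1698 − 513 = 1185 varves formed after it.
Removing the 16 false varves leaves 1185 − 16 = 1169 true varves beyond the cryptotephra horizon.
The varve at the sediment surface is 1912 CE, so the cryptotephra horizon dates to 1912 − 1169 = 743 CE.

743 CE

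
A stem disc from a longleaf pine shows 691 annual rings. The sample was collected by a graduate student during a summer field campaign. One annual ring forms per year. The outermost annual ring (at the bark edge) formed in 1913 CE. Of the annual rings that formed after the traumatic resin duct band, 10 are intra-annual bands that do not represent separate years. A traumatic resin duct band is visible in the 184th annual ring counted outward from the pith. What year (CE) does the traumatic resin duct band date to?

1416 CE

The traumatic resin duct band sits at annual ring 184 from the pith, so 691 − 184 = 507 annual rings formed after it.
507 − 10 false = 497 true annual rings after the traumatic resin duct band.
1913 − 497 = 1416 CE.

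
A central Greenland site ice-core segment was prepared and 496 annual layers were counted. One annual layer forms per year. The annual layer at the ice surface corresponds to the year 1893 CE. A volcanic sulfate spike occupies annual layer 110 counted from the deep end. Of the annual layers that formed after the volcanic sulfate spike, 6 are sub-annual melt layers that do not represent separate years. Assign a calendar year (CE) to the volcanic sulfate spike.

Between annual layer 110 and the ice surface there are 496 − 110 = 386 annual layers.
386 − 6 false = 380 true annual layers after the volcanic sulfate spike.
The annual layer at the ice surface is 1893 CE, so the volcanic sulfate spike dates to 1893 − 380 = 1513 CE.

1513 CE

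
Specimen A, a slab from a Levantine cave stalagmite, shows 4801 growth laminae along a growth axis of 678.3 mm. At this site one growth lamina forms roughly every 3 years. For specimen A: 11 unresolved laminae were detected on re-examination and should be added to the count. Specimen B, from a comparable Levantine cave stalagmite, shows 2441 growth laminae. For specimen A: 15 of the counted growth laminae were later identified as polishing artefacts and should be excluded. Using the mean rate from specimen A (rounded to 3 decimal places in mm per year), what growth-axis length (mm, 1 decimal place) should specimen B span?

344.2 mm

Specimen A: adjusted count: 4801 − 15 + 11 = 4797 growth laminae.
Specimen A: 4797 growth laminae at 3 years each span 4797 × 3 = 14391 years.
A: Extension rate ≈ 678.3 / 14391 = 0.047 mm/year.
Specimen B: multiplying by 3 years per growth lamina: 2441 × 3 = 7323 years. For B, 0.047 mm/year × 7323 years = 344.2 mm.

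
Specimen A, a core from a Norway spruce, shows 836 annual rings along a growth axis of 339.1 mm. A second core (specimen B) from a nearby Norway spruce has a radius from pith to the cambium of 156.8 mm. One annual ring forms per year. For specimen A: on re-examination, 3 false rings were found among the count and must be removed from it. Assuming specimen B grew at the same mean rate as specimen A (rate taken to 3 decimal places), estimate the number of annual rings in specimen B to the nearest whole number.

Specimen A: adjusted count: 836 − 3 = 833 annual rings.
A: Mean rate = 339.1 mm / 833 years ≈ 0.407 mm per year.
B spans 156.8 / 0.407 = 385.26 years ≈ 385 annual rings.

385 annual rings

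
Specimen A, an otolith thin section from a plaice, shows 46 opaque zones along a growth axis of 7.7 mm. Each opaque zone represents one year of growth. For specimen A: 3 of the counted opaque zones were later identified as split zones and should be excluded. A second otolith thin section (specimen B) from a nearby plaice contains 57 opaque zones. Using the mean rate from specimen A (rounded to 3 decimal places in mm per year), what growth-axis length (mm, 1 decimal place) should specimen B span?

10.2 mm

Specimen A: after corrections the count is 46 − 3 = 43 opaque zones.
A: Mean rate = 7.7 mm / 43 years ≈ 0.179 mm/year.
Length of B = 0.179 × 57 = 10.2 mm.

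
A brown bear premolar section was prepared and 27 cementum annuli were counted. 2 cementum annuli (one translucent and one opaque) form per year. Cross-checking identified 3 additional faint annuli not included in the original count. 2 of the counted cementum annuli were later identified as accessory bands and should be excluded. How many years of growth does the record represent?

14 years

Correcting the raw count gives 27 − 2 + 3 = 28 true cementum annuli.
Dividing by 2 cementum annuli per year: 28 / 2 = 14 years.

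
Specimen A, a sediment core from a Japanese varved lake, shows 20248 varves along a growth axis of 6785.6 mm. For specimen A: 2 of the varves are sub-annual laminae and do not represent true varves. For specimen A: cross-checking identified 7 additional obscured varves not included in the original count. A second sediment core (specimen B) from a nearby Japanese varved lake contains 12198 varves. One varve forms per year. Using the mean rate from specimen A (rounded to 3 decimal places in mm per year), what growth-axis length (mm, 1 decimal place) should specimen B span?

4086.3 mm

Specimen A: adjusted count: 20248 − 2 + 7 = 20253 varves.
A: Extension rate ≈ 6785.6 / 20253 = 0.335 mm/yr.
B's length ≈ 0.335 × 12198 = 4086.3 mm.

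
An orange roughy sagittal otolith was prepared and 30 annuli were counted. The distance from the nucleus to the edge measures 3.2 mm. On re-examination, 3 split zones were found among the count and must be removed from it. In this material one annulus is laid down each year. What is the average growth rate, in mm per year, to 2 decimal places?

True annulus count = 30 − 3 = 27.
3.2 mm over 27 years gives 3.2 / 27 ≈ 0.12 mm per year.

0.12 mm per year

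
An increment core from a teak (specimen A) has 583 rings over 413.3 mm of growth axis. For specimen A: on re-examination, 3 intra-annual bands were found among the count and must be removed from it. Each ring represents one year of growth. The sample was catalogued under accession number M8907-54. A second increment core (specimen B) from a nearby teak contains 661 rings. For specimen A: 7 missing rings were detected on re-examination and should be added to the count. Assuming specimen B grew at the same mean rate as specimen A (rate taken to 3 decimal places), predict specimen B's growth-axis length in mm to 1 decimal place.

Specimen A: true ring count = 583 − 3 + 7 = 587.
A: 413.3 mm over 587 years gives 413.3 / 587 ≈ 0.704 mm/year.
For B, 0.704 mm/year × 661 years = 465.3 mm.

465.3 mm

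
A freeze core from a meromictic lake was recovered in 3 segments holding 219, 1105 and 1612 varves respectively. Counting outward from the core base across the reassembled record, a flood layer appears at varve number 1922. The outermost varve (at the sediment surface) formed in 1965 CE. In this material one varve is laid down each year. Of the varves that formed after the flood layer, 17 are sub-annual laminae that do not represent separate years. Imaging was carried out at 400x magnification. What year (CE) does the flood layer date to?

968 CE

Total varves = 219 + 1105 + 1612 = 2936.
2936 − 1922 = 1014 varves lie beyond the flood layer toward the sediment surface.
Removing the 17 false varves leaves 1014 − 17 = 997 true varves beyond the flood layer.
The varve at the sediment surface is 1965 CE, so the flood layer dates to 1965 − 997 = 968 CE.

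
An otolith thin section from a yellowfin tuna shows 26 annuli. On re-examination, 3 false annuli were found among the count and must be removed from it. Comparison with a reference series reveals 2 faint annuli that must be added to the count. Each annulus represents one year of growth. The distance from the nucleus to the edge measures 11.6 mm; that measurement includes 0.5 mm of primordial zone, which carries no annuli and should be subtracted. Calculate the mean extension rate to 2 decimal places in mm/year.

Correcting the raw count gives 26 − 3 + 2 = 25 true annuli.
Net length = 11.6 − 0.5 = 11.1 mm.
Mean rate = 11.1 mm / 25 years ≈ 0.44 mm/year.

0.44 mm/year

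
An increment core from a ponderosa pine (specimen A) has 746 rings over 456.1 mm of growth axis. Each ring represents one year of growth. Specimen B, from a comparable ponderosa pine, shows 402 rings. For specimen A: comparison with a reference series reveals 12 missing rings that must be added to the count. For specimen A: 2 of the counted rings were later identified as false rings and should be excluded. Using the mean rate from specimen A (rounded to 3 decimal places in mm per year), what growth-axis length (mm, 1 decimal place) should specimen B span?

242.4 mm

Specimen A: true ring count = 746 − 2 + 12 = 756.
A: 456.1 mm over 756 years gives 456.1 / 756 ≈ 0.603 mm per year.
B's length ≈ 0.603 × 402 = 242.4 mm.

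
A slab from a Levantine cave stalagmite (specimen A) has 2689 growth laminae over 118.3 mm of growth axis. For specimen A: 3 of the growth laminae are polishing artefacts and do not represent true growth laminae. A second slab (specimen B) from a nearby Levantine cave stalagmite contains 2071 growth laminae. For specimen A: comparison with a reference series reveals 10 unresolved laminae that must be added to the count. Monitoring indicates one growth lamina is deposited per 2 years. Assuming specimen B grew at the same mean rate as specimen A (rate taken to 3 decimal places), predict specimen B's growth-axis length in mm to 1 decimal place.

Specimen A: correcting the raw count gives 2689 − 3 + 10 = 2696 true growth laminae.
Specimen A: 2696 growth laminae at 2 years each span 2696 × 2 = 5392 years.
A: Mean rate = 118.3 mm / 5392 years ≈ 0.022 mm per year.
Specimen B: multiplying by 2 years per growth lamina: 2071 × 2 = 4142 years. B's length ≈ 0.022 × 4142 = 91.1 mm.

91.1 mm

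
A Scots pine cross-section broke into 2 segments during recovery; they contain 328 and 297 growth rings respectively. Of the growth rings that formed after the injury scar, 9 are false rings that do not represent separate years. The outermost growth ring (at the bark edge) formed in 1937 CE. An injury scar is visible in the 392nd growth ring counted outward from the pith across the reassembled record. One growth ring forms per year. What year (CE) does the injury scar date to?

1713 CE

Total growth rings = 328 + 297 = 625.
Between growth ring 392 and the bark edge there are 625 − 392 = 233 growth rings.
Excluding 9 false growth rings: 233 − 9 = 224.
1937 − 224 = 1713 CE.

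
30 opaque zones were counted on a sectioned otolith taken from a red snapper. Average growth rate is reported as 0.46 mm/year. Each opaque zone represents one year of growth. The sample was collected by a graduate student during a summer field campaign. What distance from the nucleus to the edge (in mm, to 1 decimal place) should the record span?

30 years of growth are recorded.
Length ≈ 0.46 × 30 = 13.8 mm.

13.8 mm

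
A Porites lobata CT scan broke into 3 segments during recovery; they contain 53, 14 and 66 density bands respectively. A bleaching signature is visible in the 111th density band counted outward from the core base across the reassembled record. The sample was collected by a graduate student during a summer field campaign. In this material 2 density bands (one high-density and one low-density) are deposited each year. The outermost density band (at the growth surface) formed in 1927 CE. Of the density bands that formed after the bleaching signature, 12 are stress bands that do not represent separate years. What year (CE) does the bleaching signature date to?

1922 CE

Total density bands = 53 + 14 + 66 = 133.
Between density band 111 and the growth surface there are 133 − 111 = 22 density bands.
Removing the 12 false density bands leaves 22 − 12 = 10 true density bands beyond the bleaching signature.
With 2 density bands per year, 10 / 2 = 5 years.
1927 − 5 = 1922 CE.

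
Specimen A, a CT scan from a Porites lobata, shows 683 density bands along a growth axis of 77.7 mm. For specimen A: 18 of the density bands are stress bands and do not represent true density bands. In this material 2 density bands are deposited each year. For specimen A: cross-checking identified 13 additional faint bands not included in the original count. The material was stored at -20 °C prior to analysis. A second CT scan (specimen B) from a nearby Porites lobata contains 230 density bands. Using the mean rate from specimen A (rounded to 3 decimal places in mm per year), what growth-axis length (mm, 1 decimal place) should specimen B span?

26.3 mm

Specimen A: correcting the raw count gives 683 − 18 + 13 = 678 true density bands.
Specimen A: 678 density bands at 2 per year is 678 / 2 = 339 years.
A: Extension rate ≈ 77.7 / 339 = 0.229 mm/year.
Specimen B: with 2 density bands per year, 230 / 2 = 115 years. Length of B = 0.229 × 115 = 26.3 mm.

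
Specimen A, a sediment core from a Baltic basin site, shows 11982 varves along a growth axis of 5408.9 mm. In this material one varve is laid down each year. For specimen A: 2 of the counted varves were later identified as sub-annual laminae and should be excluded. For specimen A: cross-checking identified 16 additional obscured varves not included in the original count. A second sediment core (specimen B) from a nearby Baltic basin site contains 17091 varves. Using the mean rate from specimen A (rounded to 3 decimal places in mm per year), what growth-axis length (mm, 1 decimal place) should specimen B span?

7708.0 mm

Specimen A: after corrections the count is 11982 − 2 + 16 = 11996 varves.
A: Extension rate ≈ 5408.9 / 11996 = 0.451 mm/year.
Length of B = 0.451 × 17091 = 7708.0 mm.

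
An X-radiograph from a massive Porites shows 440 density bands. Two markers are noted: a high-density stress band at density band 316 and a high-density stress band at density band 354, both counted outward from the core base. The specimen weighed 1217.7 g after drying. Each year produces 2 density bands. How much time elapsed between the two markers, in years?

19 years

Separation: 354 − 316 = 38 density bands.
With 2 density bands per year, 38 / 2 = 19 years.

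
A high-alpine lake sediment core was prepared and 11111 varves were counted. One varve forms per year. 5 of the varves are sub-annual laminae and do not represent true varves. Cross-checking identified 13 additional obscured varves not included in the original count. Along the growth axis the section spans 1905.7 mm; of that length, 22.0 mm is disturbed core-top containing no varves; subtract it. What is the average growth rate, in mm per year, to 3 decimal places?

After corrections the count is 11111 − 5 + 13 = 11119 varves.
Net length = 1905.7 − 22.0 = 1883.7 mm.
1883.7 mm over 11119 years gives 1883.7 / 11119 ≈ 0.169 mm per year.

0.169 mm per year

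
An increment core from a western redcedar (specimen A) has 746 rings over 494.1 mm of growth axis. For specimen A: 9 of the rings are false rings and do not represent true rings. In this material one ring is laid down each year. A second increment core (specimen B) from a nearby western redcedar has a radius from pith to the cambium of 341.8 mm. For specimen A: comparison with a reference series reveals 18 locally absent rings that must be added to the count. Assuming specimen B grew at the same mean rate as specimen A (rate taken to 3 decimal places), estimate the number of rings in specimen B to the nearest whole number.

523 rings

Specimen A: after corrections the count is 746 − 9 + 18 = 755 rings.
A: 494.1 mm over 755 years gives 494.1 / 755 ≈ 0.654 mm per year.
Specimen B: 341.8 mm / 0.654 mm per year = 522.63 years ≈ 523 rings.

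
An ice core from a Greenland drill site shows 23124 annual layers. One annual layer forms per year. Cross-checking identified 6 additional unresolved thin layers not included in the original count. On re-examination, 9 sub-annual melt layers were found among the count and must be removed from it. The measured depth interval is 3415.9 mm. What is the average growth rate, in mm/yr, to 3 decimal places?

Adjusted count: 23124 − 9 + 6 = 23121 annual layers.
Mean rate = 3415.9 mm / 23121 years ≈ 0.148 mm/yr.

0.148 mm/yr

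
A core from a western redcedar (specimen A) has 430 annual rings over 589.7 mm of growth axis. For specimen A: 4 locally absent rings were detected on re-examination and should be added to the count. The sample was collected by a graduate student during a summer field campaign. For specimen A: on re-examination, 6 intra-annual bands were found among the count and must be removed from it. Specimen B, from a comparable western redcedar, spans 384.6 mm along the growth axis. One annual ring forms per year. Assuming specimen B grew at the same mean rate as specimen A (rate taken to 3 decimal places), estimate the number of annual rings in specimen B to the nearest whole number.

Specimen A: correcting the raw count gives 430 − 6 + 4 = 428 true annual rings.
A: Extension rate ≈ 589.7 / 428 = 1.378 mm/year.
B spans 384.6 / 1.378 = 279.10 years ≈ 279 annual rings.

279 annual rings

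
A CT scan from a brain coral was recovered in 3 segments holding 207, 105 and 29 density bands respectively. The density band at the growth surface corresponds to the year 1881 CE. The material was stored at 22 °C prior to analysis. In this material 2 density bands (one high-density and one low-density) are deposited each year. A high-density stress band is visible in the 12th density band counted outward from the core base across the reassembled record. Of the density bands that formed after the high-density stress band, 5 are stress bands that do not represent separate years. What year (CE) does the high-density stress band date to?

1719 CE

Total density bands = 207 + 105 + 29 = 341.
The high-density stress band sits at density band 12 from the core base, so 341 − 12 = 329 density bands formed after it.
329 − 5 false = 324 true density bands after the high-density stress band.
324 density bands at 2 per year is 324 / 2 = 162 years.
The density band at the growth surface is 1881 CE, so the high-density stress band dates to 1881 − 162 = 1719 CE.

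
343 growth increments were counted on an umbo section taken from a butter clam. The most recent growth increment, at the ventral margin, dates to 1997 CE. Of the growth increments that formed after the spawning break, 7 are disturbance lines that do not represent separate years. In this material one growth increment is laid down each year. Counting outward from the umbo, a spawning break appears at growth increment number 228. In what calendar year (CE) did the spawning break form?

Between growth increment 228 and the ventral margin there are 343 − 228 = 115 growth increments.
Excluding 7 false growth increments: 115 − 7 = 108.
The growth increment at the ventral margin is 1997 CE, so the spawning break dates to 1997 − 108 = 1889 CE.

1889 CE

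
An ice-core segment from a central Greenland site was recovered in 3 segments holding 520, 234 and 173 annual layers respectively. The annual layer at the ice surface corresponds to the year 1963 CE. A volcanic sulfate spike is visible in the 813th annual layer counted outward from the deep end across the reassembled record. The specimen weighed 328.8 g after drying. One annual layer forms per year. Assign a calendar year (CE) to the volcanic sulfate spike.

Total annual layers = 520 + 234 + 173 = 927.
927 − 813 = 114 annual layers lie beyond the volcanic sulfate spike toward the ice surface.
The annual layer at the ice surface is 1963 CE, so the volcanic sulfate spike dates to 1963 − 114 = 1849 CE.

1849 CE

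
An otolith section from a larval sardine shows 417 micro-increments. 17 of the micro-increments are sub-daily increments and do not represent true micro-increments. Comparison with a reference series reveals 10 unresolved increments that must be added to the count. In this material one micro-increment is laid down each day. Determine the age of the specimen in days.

After corrections the count is 417 − 17 + 10 = 410 micro-increments.
With a one-to-one micro-increment periodicity this is 410 days.

410 d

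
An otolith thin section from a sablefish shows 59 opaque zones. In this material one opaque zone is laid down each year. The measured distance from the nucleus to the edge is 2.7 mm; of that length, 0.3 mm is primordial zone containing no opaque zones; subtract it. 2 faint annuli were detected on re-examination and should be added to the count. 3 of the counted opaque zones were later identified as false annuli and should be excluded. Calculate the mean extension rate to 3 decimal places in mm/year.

Correcting the raw count gives 59 − 3 + 2 = 58 true opaque zones.
Net length = 2.7 − 0.3 = 2.4 mm.
2.4 mm over 58 years gives 2.4 / 58 ≈ 0.041 mm/year.

0.041 mm/year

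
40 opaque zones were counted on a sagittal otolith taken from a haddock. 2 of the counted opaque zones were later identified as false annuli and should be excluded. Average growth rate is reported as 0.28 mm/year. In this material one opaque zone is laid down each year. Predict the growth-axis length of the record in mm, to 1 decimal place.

10.6 mm

Correcting the raw count gives 40 − 2 = 38 true opaque zones.
Predicted length = 0.28 mm/year × 38 years = 10.6 mm.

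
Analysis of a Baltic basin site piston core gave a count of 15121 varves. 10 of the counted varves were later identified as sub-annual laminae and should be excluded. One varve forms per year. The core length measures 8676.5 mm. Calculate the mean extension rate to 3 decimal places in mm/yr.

True varve count = 15121 − 10 = 15111.
Mean rate = 8676.5 mm / 15111 years ≈ 0.574 mm/yr.

0.574 mm/yr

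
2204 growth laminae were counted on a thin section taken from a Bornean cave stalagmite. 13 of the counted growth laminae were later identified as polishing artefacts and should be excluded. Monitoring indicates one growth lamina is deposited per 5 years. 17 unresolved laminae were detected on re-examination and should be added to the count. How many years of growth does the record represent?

Adjusted count: 2204 − 13 + 17 = 2208 growth laminae.
2208 growth laminae at 5 years each span 2208 × 5 = 11040 years.

11040 years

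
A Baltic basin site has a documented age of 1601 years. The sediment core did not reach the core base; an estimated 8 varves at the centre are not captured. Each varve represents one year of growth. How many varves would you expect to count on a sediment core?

1593 varves

One varve per year gives 1601 varves over 1601 years.
Subtracting the 8 varves not captured gives 1601 − 8 = 1593 varves in the record.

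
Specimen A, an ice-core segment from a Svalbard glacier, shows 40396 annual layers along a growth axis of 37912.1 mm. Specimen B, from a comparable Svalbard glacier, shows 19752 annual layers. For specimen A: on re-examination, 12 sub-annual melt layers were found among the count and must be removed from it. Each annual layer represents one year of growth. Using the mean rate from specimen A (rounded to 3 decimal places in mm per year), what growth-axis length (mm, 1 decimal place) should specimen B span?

18547.1 mm

Specimen A: true annual layer count = 40396 − 12 = 40384.
A: Extension rate ≈ 37912.1 / 40384 = 0.939 mm per year.
For B, 0.939 mm/year × 19752 years = 18547.1 mm.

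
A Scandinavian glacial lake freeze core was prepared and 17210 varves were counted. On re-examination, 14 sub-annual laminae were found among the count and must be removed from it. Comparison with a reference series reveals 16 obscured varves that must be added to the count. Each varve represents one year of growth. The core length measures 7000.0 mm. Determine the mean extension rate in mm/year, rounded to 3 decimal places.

Adjusted count: 17210 − 14 + 16 = 17212 varves.
7000.0 mm over 17212 years gives 7000.0 / 17212 ≈ 0.407 mm/year.

0.407 mm/year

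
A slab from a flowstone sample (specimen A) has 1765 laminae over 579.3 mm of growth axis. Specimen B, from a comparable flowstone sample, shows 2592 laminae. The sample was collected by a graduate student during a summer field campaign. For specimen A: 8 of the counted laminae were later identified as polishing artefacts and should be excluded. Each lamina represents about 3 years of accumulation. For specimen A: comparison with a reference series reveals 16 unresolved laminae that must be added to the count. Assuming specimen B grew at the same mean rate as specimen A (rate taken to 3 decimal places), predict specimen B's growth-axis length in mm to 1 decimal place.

Specimen A: after corrections the count is 1765 − 8 + 16 = 1773 laminae.
Specimen A: multiplying by 3 years per lamina: 1773 × 3 = 5319 years.
A: 579.3 mm over 5319 years gives 579.3 / 5319 ≈ 0.109 mm/yr.
Specimen B: at 3 years per lamina, 2592 × 3 = 7776 years. Length of B = 0.109 × 7776 = 847.6 mm.

847.6 mm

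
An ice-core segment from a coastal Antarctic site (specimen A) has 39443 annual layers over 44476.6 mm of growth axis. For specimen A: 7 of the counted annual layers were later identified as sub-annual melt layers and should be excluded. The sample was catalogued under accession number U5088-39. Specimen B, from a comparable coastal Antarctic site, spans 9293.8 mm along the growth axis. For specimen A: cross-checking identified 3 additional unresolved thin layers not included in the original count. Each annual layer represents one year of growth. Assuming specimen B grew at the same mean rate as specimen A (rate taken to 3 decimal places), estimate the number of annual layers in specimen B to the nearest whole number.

Specimen A: true annual layer count = 39443 − 7 + 3 = 39439.
A: 44476.6 mm over 39439 years gives 44476.6 / 39439 ≈ 1.128 mm per year.
B spans 9293.8 / 1.128 = 8239.18 years ≈ 8239 annual layers.

8239 annual layers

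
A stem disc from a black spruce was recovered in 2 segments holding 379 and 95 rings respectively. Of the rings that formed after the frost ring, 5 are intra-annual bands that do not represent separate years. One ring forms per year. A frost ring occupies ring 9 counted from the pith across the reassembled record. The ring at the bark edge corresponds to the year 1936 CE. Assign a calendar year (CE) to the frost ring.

Total rings = 379 + 95 = 474.
474 − 9 = 465 rings lie beyond the frost ring toward the bark edge.
465 − 5 false = 460 true rings after the frost ring.
The ring at the bark edge is 1936 CE, so the frost ring dates to 1936 − 460 = 1476 CE.

1476 CE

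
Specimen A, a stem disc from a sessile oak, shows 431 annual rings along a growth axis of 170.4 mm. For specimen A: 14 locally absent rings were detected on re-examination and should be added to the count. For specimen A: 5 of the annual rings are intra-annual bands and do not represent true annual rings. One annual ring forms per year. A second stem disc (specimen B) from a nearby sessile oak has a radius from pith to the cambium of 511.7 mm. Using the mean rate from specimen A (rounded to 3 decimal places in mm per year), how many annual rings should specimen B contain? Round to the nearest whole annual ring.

Specimen A: true annual ring count = 431 − 5 + 14 = 440.
A: Extension rate ≈ 170.4 / 440 = 0.387 mm per year.
For B, 511.7 / 0.387 = 1322.22 years ≈ 1322 annual rings.

1322 annual rings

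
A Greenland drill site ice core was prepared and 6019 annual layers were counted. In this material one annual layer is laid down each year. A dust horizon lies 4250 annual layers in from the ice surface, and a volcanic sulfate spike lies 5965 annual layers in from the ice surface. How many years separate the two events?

1715 years

The two markers are separated by 5965 − 4250 = 1715 annual layers.
At one annual layer per year, 1715 years elapsed between them.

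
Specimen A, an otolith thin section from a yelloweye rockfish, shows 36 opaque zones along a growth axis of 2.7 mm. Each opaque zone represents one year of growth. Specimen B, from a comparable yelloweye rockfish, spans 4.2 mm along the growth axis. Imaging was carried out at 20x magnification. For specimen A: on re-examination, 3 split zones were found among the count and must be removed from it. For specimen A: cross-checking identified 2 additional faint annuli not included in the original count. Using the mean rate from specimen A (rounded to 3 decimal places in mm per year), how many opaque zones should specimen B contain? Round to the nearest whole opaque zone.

Specimen A: adjusted count: 36 − 3 + 2 = 35 opaque zones.
A: Extension rate ≈ 2.7 / 35 = 0.077 mm/yr.
B spans 4.2 / 0.077 = 54.55 years ≈ 55 opaque zones.

55 opaque zones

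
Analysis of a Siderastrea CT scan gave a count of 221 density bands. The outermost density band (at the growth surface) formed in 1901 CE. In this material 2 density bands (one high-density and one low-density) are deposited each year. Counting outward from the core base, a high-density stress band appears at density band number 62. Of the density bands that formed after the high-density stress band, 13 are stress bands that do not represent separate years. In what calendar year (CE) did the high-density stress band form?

1828 CE

Between density band 62 and the growth surface there are 221 − 62 = 159 density bands.
Removing the 13 false density bands leaves 159 − 13 = 146 true density bands beyond the high-density stress band.
With 2 density bands per year, 146 / 2 = 73 years.
1901 − 73 = 1828 CE.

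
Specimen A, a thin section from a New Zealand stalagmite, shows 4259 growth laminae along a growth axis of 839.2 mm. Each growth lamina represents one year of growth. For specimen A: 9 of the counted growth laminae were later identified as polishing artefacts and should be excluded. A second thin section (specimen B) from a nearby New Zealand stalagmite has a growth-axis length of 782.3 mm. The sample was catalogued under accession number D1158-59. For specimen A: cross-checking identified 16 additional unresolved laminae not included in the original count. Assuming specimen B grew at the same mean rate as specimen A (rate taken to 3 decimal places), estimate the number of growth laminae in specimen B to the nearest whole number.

3971 growth laminae

Specimen A: correcting the raw count gives 4259 − 9 + 16 = 4266 true growth laminae.
A: Extension rate ≈ 839.2 / 4266 = 0.197 mm/yr.
Specimen B: 782.3 mm / 0.197 mm per year = 3971.07 years ≈ 3971 growth laminae.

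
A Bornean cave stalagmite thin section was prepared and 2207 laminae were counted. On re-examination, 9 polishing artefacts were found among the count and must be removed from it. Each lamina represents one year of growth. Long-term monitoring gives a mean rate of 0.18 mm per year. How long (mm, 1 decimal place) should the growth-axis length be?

True lamina count = 2207 − 9 = 2198.
Predicted length = 0.18 mm/year × 2198 years = 395.6 mm.

395.6 mm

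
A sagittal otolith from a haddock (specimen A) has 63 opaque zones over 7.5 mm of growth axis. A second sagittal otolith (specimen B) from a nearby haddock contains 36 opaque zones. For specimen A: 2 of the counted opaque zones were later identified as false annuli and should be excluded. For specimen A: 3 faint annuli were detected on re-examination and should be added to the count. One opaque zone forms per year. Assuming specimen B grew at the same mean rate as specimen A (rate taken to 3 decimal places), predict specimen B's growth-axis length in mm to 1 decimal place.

4.2 mm

Specimen A: correcting the raw count gives 63 − 2 + 3 = 64 true opaque zones.
A: 7.5 mm over 64 years gives 7.5 / 64 ≈ 0.117 mm/yr.
Length of B = 0.117 × 36 = 4.2 mm.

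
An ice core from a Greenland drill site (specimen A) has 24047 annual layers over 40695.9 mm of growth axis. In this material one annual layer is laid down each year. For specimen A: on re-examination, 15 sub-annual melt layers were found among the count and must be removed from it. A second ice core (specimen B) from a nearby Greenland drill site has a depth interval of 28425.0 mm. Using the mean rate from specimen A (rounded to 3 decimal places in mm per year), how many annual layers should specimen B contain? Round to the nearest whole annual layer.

Specimen A: correcting the raw count gives 24047 − 15 = 24032 true annual layers.
A: 40695.9 mm over 24032 years gives 40695.9 / 24032 ≈ 1.693 mm/year.
For B, 28425.0 / 1.693 = 16789.72 years ≈ 16790 annual layers.

16790 annual layers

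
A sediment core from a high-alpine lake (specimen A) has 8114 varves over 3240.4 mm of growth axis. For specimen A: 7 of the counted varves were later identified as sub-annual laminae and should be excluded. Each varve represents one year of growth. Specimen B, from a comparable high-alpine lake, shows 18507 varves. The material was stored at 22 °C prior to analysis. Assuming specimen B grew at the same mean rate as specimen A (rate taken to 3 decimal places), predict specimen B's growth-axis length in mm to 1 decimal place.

7402.8 mm

Specimen A: adjusted count: 8114 − 7 = 8107 varves.
A: Mean rate = 3240.4 mm / 8107 years ≈ 0.400 mm/year.
For B, 0.400 mm/year × 18507 years = 7402.8 mm.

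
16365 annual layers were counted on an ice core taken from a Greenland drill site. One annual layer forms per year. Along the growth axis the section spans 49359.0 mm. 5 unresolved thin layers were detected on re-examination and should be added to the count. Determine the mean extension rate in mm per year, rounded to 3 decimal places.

After corrections the count is 16365 + 5 = 16370 annual layers.
49359.0 mm over 16370 years gives 49359.0 / 16370 ≈ 3.015 mm per year.

3.015 mm per year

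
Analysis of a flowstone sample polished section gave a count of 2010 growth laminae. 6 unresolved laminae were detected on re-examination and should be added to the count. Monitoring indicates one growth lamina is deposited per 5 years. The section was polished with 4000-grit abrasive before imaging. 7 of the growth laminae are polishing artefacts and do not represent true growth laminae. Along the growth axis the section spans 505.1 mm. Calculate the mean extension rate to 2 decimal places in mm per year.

0.05 mm per year

Correcting the raw count gives 2010 − 7 + 6 = 2009 true growth laminae.
Multiplying by 5 years per growth lamina: 2009 × 5 = 10045 years.
Mean rate = 505.1 mm / 10045 years ≈ 0.05 mm per year.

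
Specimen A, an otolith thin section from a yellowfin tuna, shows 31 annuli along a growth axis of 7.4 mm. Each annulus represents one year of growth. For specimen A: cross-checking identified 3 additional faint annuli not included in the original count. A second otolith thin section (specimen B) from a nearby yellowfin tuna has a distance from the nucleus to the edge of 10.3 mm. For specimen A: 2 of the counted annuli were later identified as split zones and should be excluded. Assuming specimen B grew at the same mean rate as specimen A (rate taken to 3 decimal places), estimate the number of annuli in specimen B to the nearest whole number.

45 annuli

Specimen A: after corrections the count is 31 − 2 + 3 = 32 annuli.
A: Mean rate = 7.4 mm / 32 years ≈ 0.231 mm/yr.
B spans 10.3 / 0.231 = 44.59 years ≈ 45 annuli.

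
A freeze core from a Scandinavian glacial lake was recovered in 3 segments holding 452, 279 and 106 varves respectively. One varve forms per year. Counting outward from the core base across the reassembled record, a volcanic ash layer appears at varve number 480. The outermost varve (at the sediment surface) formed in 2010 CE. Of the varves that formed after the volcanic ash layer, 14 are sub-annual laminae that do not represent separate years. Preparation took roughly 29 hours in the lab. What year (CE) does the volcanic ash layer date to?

1667 CE

Total varves = 452 + 279 + 106 = 837.
The volcanic ash layer sits at varve 480 from the core base, so 837 − 480 = 357 varves formed after it.
Removing the 14 false varves leaves 357 − 14 = 343 true varves beyond the volcanic ash layer.
The varve at the sediment surface is 2010 CE, so the volcanic ash layer dates to 2010 − 343 = 1667 CE.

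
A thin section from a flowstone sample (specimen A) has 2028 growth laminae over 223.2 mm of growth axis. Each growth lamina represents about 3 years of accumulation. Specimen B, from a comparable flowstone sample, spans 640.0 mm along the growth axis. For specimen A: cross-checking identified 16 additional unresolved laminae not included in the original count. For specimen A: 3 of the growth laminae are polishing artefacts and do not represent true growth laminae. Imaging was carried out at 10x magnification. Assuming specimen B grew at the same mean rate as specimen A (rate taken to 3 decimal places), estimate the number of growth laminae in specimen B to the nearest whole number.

5926 growth laminae

Specimen A: correcting the raw count gives 2028 − 3 + 16 = 2041 true growth laminae.
Specimen A: 2041 growth laminae at 3 years each span 2041 × 3 = 6123 years.
A: Mean rate = 223.2 mm / 6123 years ≈ 0.036 mm/year.
For B, 640.0 / 0.036 = 17777.78 years; at 3 years per growth lamina that is 17777.78 / 3 ≈ 5926 growth laminae.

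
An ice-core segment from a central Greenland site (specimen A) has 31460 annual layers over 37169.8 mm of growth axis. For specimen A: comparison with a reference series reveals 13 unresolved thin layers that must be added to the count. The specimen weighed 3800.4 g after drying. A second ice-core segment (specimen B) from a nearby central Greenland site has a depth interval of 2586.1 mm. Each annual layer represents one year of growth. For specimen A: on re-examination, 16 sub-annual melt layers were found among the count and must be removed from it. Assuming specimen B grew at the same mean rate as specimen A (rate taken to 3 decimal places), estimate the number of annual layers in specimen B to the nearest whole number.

Specimen A: adjusted count: 31460 − 16 + 13 = 31457 annual layers.
A: Extension rate ≈ 37169.8 / 31457 = 1.182 mm/year.
Specimen B: 2586.1 mm / 1.182 mm per year = 2187.90 years ≈ 2188 annual layers.

2188 annual layers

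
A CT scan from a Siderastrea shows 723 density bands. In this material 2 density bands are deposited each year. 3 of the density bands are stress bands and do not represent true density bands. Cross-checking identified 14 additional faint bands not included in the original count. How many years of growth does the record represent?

After corrections the count is 723 − 3 + 14 = 734 density bands.
734 density bands at 2 per year is 734 / 2 = 367 years.

367 years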